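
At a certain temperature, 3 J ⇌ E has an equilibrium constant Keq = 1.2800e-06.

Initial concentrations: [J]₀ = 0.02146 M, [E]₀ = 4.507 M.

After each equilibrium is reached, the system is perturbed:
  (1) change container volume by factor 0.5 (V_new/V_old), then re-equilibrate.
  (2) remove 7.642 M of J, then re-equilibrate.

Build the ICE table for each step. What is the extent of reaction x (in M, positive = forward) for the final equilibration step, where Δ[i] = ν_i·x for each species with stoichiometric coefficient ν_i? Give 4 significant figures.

x = -0.01585 M

Q₀ = 4.5604e+05 vs Keq = 1.2800e-06 ⇒ Q>K, reverse
Step 1:
                    J           E
  Initial     0.02146       4.507
  Change        13.51      -4.504
  Equil         13.53    0.003172
  solve Keq expr → x = -4.504; check Q = 1.2800e-06
Then change container volume by factor 0.5 (V_new/V_old).
Step 2:
                    J           E
  Initial       27.07    0.006345
  Change     -0.05663     0.01888
  Equil         27.01     0.02522
  solve Keq expr → x = 0.01888; check Q = 1.2800e-06
Then remove 7.642 M of J.
Step 3:
                    J           E
  Initial       19.37     0.02522
  Change      0.04756    -0.01585
  Equil         19.41    0.009367
  solve Keq expr → x = -0.01585; check Q = 1.2800e-06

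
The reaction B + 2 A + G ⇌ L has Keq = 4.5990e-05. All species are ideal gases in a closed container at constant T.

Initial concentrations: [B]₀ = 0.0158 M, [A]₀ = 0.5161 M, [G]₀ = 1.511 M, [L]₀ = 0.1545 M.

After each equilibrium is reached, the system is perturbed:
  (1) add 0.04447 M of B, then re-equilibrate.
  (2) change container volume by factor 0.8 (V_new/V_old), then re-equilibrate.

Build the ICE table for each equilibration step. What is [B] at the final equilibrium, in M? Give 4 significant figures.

[B]_eq = 0.2684 M

Q₀ = 24.3 vs Keq = 4.5990e-05 ⇒ Q>K, reverse
Step 1:
                    B           A           G           L
  init         0.0158      0.5161       1.511      0.1545
  Δ            0.1545       0.309      0.1545     -0.1545
  eq           0.1703      0.8251       1.665  8.8796e-06
  solve Keq expr → x = -0.1545; check Q = 4.5990e-05
Then add 0.04447 M of B.
Step 2:
                    B           A           G           L
  init         0.2148      0.8251       1.665  8.8796e-06
  Δ       -2.3186e-06 -4.6371e-06 -2.3186e-06  2.3186e-06
  eq           0.2148      0.8251       1.665  1.1198e-05
  solve Keq expr → x = 2.3186e-06; check Q = 4.5990e-05
Then change container volume by factor 0.8 (V_new/V_old).
Step 3:
                    B           A           G           L
  init         0.2684       1.031       2.082  1.3998e-05
  Δ       -1.3339e-05 -2.6677e-05 -1.3339e-05  1.3339e-05
  eq           0.2684       1.031       2.082  2.7336e-05
  solve Keq expr → x = 1.3339e-05; check Q = 4.5990e-05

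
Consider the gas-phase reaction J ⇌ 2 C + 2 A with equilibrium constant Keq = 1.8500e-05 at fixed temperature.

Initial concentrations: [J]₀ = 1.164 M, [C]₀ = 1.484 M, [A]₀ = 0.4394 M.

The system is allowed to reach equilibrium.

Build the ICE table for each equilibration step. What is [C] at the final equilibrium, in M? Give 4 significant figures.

Q₀ = 0.3653 vs Keq = 1.8500e-05 ⇒ Q>K, reverse
Step 1:
                   J          C          A
  Initial      1.164      1.484     0.4394
  Change      0.2173    -0.4346    -0.4346
  Equil        1.381      1.049   0.004817
  solve Keq expr → x = -0.2173; check Q = 1.8500e-05

[C]_eq = 1.049 M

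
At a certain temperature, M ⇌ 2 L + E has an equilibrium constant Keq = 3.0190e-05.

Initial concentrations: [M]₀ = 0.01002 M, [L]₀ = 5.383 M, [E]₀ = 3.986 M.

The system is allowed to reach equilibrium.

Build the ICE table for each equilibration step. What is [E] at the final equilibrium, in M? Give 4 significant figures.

Q₀ = 1.1527e+04 vs Keq = 3.0190e-05 ⇒ Q>K, reverse
Step 1:
                   M          L          E
  I          0.01002      5.383      3.986
  C            2.688     -5.375     -2.688
  E            2.698    0.00792      1.298
  solve Keq expr → x = -2.688; check Q = 3.0190e-05

[E]_eq = 1.298 M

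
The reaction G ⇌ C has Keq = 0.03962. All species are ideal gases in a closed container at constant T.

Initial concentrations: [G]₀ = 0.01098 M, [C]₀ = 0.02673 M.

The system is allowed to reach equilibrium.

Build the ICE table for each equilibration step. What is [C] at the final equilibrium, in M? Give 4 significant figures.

[C]_eq = 0.001437 M

Q₀ = 2.434 vs Keq = 0.03962 ⇒ Q>K, reverse
Step 1:
                    G           C
  Initial     0.01098     0.02673
  Change      0.02529    -0.02529
  Equil       0.03627    0.001437
  solve Keq expr → x = -0.02529; check Q = 0.03962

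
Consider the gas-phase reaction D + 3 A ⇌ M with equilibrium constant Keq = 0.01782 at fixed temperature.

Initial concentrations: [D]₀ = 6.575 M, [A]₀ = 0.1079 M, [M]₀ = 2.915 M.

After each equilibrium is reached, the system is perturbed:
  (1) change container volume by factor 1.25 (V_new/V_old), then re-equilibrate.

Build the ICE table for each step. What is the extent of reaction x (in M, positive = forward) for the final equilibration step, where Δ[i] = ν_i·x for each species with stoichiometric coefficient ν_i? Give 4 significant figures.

Q₀ = 352.9 vs Keq = 0.01782 ⇒ Q>K, reverse
Step 1:
                   D          A          M
  I            6.575     0.1079      2.915
  C           0.8048      2.414    -0.8048
  E             7.38      2.522       2.11
  solve Keq expr → x = -0.8048; check Q = 0.01782
Then change container volume by factor 1.25 (V_new/V_old).
Step 2:
                   D          A          M
  I            5.904      2.018      1.688
  C           0.1383     0.4148    -0.1383
  E            6.042      2.433       1.55
  solve Keq expr → x = -0.1383; check Q = 0.01782

x = -0.1383 M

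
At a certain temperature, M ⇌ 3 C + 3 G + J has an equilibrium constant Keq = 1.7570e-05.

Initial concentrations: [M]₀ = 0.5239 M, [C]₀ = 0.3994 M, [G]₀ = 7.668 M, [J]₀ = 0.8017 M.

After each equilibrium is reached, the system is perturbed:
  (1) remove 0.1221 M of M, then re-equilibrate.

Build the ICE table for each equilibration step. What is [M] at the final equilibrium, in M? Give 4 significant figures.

Q₀ = 43.96 vs Keq = 1.7570e-05 ⇒ Q>K, reverse
Step 1:
                    M           C           G           J
  init         0.5239      0.3994       7.668      0.8017
  Δ             0.132     -0.3959     -0.3959      -0.132
  eq           0.6559     0.00355       7.272      0.6697
  solve Keq expr → x = -0.132; check Q = 1.7570e-05
Then remove 0.1221 M of M.
Step 2:
                    M           C           G           J
  init         0.5338     0.00355       7.272      0.6697
  Δ        7.8397e-05 -2.3519e-04 -2.3519e-04 -7.8397e-05
  eq           0.5338    0.003315       7.272      0.6697
  solve Keq expr → x = -7.8397e-05; check Q = 1.7570e-05

[M]_eq = 0.5338 M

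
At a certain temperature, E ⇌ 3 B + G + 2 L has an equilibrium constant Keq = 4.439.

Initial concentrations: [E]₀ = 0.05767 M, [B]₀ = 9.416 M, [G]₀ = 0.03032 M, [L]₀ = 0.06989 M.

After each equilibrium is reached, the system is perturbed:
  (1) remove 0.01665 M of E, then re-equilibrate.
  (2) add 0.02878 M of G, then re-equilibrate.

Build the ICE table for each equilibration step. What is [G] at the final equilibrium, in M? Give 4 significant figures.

Q₀ = 2.144 vs Keq = 4.439 ⇒ Q<K, forward
Step 1:
                  E         B         G         L
  I         0.05767     9.416   0.03032   0.06989
  C       -0.007198   0.02159  0.007198    0.0144
  E         0.05047     9.438   0.03752   0.08429
  solve Keq expr → x = 0.007198; check Q = 4.439
Then remove 0.01665 M of E.
Step 2:
                  E         B         G         L
  I         0.03382     9.438   0.03752   0.08429
  C        0.003749  -0.01125 -0.003749 -0.007498
  E         0.03757     9.426   0.03377   0.07679
  solve Keq expr → x = -0.003749; check Q = 4.439
Then add 0.02878 M of G.
Step 3:
                  E         B         G         L
  I         0.03757     9.426   0.06255   0.07679
  C        0.006211  -0.01863 -0.006211  -0.01242
  E         0.04378     9.408   0.05634   0.06437
  solve Keq expr → x = -0.006211; check Q = 4.439

[G]_eq = 0.05634 M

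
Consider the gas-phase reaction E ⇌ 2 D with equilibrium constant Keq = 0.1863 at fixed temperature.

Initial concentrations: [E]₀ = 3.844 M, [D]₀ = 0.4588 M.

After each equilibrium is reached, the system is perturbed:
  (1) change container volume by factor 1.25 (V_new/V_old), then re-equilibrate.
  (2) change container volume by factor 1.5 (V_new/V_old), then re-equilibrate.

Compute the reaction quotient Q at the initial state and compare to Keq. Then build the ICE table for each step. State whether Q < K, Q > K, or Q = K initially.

Q₀ = 0.05476 vs Keq = 0.1863 ⇒ Q<K, forward
Step 1:
                  E         D
  I           3.844    0.4588
  C         -0.1835     0.367
  E            3.66    0.8258
  solve Keq expr → x = 0.1835; check Q = 0.1863
Then change container volume by factor 1.25 (V_new/V_old).
Step 2:
                  E         D
  I           2.928    0.6606
  C        -0.03667   0.07334
  E           2.892     0.734
  solve Keq expr → x = 0.03667; check Q = 0.1863
Then change container volume by factor 1.5 (V_new/V_old).
Step 3:
                  E         D
  I           1.928    0.4893
  C          -0.051     0.102
  E           1.877    0.5913
  solve Keq expr → x = 0.051; check Q = 0.1863

Q₀ = 0.05476; Q < K (proceeds forward)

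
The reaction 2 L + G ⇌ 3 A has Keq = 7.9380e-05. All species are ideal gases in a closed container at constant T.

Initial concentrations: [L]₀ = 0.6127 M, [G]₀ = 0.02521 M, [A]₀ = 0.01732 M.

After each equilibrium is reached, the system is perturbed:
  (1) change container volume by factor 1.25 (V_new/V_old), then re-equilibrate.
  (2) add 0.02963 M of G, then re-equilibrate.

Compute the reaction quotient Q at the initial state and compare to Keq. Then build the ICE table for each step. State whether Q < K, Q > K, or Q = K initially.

Q₀ = 5.4900e-04; Q > K (proceeds reverse)

Q₀ = 5.4900e-04 vs Keq = 7.9380e-05 ⇒ Q>K, reverse
Step 1:
                  L         G         A
  init       0.6127   0.02521   0.01732
  Δ        0.005247  0.002624 -0.007871
  eq         0.6179   0.02783  0.009449
  solve Keq expr → x = -0.002624; check Q = 7.9380e-05
Then change container volume by factor 1.25 (V_new/V_old).
Step 2:
                  L         G         A
  init       0.4944   0.02227  0.007559
  Δ               0         0         0
  eq         0.4944   0.02227  0.007559
  solve Keq expr → x = 0; check Q = 7.9380e-05
Then add 0.02963 M of G.
Step 3:
                  L         G         A
  init       0.4944    0.0519  0.007559
  Δ       -0.001593 -7.9674e-04   0.00239
  eq         0.4928    0.0511   0.00995
  solve Keq expr → x = 7.9674e-04; check Q = 7.9380e-05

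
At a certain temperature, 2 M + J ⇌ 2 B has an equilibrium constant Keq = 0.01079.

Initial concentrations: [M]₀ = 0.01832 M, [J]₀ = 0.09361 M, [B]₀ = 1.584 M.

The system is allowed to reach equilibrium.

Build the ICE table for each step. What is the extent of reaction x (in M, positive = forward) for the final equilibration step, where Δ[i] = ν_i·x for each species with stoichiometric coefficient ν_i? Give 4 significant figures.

Q₀ = 7.9861e+04 vs Keq = 0.01079 ⇒ Q>K, reverse
Step 1:
                    M           J           B
  I           0.01832     0.09361       1.584
  C             1.446      0.7232      -1.446
  E             1.465      0.8169      0.1375
  solve Keq expr → x = -0.7232; check Q = 0.01079

x = -0.7232 M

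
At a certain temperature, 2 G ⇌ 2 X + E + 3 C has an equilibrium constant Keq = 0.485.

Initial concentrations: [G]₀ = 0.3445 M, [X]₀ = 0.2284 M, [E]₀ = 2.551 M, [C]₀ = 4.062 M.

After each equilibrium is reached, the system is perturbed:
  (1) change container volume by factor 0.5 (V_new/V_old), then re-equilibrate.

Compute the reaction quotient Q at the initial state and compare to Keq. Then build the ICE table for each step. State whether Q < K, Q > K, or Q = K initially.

Q₀ = 75.15; Q > K (proceeds reverse)

Q₀ = 75.15 vs Keq = 0.485 ⇒ Q>K, reverse
Step 1:
                   G          X          E          C
  I           0.3445     0.2284      2.551      4.062
  C           0.1956    -0.1956   -0.09779    -0.2934
  E           0.5401    0.03282      2.453      3.769
  solve Keq expr → x = -0.09779; check Q = 0.485
Then change container volume by factor 0.5 (V_new/V_old).
Step 2:
                   G          X          E          C
  I             1.08    0.06565      4.906      7.537
  C          0.04821   -0.04821    -0.0241   -0.07231
  E            1.128    0.01744      4.882      7.465
  solve Keq expr → x = -0.0241; check Q = 0.485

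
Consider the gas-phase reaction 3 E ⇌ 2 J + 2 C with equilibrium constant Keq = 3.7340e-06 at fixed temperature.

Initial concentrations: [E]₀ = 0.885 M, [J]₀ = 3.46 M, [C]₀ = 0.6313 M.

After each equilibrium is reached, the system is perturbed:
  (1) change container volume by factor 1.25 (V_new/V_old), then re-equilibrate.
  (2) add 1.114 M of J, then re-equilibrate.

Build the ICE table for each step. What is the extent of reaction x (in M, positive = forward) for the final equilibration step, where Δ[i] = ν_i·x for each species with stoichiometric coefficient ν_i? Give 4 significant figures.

Q₀ = 6.883 vs Keq = 3.7340e-06 ⇒ Q>K, reverse
Step 1:
                  E         J         C
  init        0.885      3.46    0.6313
  Δ          0.9444   -0.6296   -0.6296
  eq          1.829      2.83  0.001689
  solve Keq expr → x = -0.3148; check Q = 3.7340e-06
Then change container volume by factor 1.25 (V_new/V_old).
Step 2:
                  E         J         C
  init        1.464     2.264  0.001351
  Δ       -2.3856e-04 1.5904e-04 1.5904e-04
  eq          1.463     2.264   0.00151
  solve Keq expr → x = 7.9521e-05; check Q = 3.7340e-06
Then add 1.114 M of J.
Step 3:
                  E         J         C
  init        1.463     3.378   0.00151
  Δ       7.4571e-04 -4.9714e-04 -4.9714e-04
  eq          1.464     3.378  0.001013
  solve Keq expr → x = -2.4857e-04; check Q = 3.7340e-06

x = -2.4857e-04 M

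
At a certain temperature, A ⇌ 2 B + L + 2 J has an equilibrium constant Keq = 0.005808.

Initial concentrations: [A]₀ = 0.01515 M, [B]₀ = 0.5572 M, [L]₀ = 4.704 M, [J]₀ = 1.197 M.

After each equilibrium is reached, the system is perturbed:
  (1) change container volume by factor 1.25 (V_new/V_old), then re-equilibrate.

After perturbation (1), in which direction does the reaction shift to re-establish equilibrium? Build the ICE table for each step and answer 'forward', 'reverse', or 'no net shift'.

Q₀ = 138.1 vs Keq = 0.005808 ⇒ Q>K, reverse
Step 1:
                  A         B         L         J
  Initial   0.01515    0.5572     4.704     1.197
  Change     0.2643   -0.5286   -0.2643   -0.5286
  Equil      0.2794   0.02861      4.44    0.6684
  solve Keq expr → x = -0.2643; check Q = 0.005808
Then change container volume by factor 1.25 (V_new/V_old).
Step 2:
                  A         B         L         J
  Initial    0.2236   0.02288     3.552    0.5347
  Change  -0.005813   0.01163  0.005813   0.01163
  Equil      0.2177   0.03451     3.558    0.5463
  solve Keq expr → x = 0.005813; check Q = 0.005808

Direction: forward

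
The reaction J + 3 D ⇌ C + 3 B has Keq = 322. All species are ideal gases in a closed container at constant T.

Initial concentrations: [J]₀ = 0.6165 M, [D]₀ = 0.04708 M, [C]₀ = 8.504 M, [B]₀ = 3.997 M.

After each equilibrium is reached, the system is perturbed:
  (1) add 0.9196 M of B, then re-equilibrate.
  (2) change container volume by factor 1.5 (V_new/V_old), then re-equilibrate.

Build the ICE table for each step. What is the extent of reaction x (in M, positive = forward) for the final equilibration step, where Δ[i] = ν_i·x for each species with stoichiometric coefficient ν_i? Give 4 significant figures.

x = 0 M

Q₀ = 8.4408e+06 vs Keq = 322 ⇒ Q>K, reverse
Step 1:
                  J         D         C         B
  init       0.6165   0.04708     8.504     3.997
  Δ          0.2979    0.8938   -0.2979   -0.8938
  eq         0.9144    0.9409     8.206     3.103
  solve Keq expr → x = -0.2979; check Q = 322
Then add 0.9196 M of B.
Step 2:
                  J         D         C         B
  init       0.9144    0.9409     8.206     4.023
  Δ         0.06394    0.1918  -0.06394   -0.1918
  eq         0.9784     1.133     8.142     3.831
  solve Keq expr → x = -0.06394; check Q = 322
Then change container volume by factor 1.5 (V_new/V_old).
Step 3:
                  J         D         C         B
  init       0.6522    0.7551     5.428     2.554
  Δ               0         0         0         0
  eq         0.6522    0.7551     5.428     2.554
  solve Keq expr → x = 0; check Q = 322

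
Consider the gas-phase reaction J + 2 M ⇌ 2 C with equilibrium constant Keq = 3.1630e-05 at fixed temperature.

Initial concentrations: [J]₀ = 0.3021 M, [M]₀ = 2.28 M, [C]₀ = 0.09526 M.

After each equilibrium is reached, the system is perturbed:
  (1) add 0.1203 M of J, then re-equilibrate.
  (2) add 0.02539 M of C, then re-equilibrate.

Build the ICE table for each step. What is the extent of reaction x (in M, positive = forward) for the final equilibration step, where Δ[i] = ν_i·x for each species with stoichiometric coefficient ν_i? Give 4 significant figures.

Q₀ = 0.005778 vs Keq = 3.1630e-05 ⇒ Q>K, reverse
Step 1:
                    J           M           C
  init         0.3021        2.28     0.09526
  Δ           0.04372     0.08743    -0.08743
  eq           0.3458       2.367     0.00783
  solve Keq expr → x = -0.04372; check Q = 3.1630e-05
Then add 0.1203 M of J.
Step 2:
                    J           M           C
  init         0.4661       2.367     0.00783
  Δ       -6.2477e-04    -0.00125     0.00125
  eq           0.4655       2.366    0.009079
  solve Keq expr → x = 6.2477e-04; check Q = 3.1630e-05
Then add 0.02539 M of C.
Step 3:
                    J           M           C
  init         0.4655       2.366     0.03447
  Δ           0.01259     0.02517    -0.02517
  eq           0.4781       2.391    0.009299
  solve Keq expr → x = -0.01259; check Q = 3.1630e-05

x = -0.01259 M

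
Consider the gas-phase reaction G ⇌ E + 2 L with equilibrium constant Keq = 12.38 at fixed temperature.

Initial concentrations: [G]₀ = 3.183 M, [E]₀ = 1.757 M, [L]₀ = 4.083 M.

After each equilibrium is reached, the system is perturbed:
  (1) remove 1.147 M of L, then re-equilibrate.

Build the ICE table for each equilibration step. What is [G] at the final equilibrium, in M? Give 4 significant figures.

[G]_eq = 2.711 M

Q₀ = 9.202 vs Keq = 12.38 ⇒ Q<K, forward
Step 1:
                  G         E         L
  Initial     3.183     1.757     4.083
  Change     -0.164     0.164     0.328
  Equil       3.019     1.921     4.411
  solve Keq expr → x = 0.164; check Q = 12.38
Then remove 1.147 M of L.
Step 2:
                  G         E         L
  Initial     3.019     1.921     3.264
  Change    -0.3081    0.3081    0.6162
  Equil       2.711     2.229      3.88
  solve Keq expr → x = 0.3081; check Q = 12.38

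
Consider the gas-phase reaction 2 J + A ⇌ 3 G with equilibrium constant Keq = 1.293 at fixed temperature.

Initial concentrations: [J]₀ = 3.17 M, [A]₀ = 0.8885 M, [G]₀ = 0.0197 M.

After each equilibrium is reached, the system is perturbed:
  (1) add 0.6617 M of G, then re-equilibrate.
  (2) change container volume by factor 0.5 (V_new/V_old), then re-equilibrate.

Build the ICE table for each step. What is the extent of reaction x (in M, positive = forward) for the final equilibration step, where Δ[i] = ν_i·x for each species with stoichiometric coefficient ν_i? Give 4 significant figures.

x = 0 M

Q₀ = 8.5629e-07 vs Keq = 1.293 ⇒ Q<K, forward
Step 1:
                  J         A         G
  I            3.17    0.8885    0.0197
  C         -0.9243   -0.4621     1.386
  E           2.246    0.4264     1.406
  solve Keq expr → x = 0.4621; check Q = 1.293
Then add 0.6617 M of G.
Step 2:
                  J         A         G
  I           2.246    0.4264     2.068
  C          0.2702    0.1351   -0.4053
  E           2.516    0.5615     1.663
  solve Keq expr → x = -0.1351; check Q = 1.293
Then change container volume by factor 0.5 (V_new/V_old).
Step 3:
                  J         A         G
  I           5.032     1.123     3.325
  C               0         0         0
  E           5.032     1.123     3.325
  solve Keq expr → x = 0; check Q = 1.293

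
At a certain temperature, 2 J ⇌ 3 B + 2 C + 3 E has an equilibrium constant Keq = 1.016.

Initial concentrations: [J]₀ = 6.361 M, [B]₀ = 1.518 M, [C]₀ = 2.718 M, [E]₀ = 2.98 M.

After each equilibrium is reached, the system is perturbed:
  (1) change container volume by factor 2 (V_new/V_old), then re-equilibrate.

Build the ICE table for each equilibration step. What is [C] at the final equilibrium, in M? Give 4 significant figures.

Q₀ = 16.9 vs Keq = 1.016 ⇒ Q>K, reverse
Step 1:
                  J         B         C         E
  Initial     6.361     1.518     2.718      2.98
  Change     0.4233   -0.6349   -0.4233   -0.6349
  Equil       6.784    0.8831     2.295     2.345
  solve Keq expr → x = -0.2116; check Q = 1.016
Then change container volume by factor 2 (V_new/V_old).
Step 2:
                  J         B         C         E
  Initial     3.392    0.4415     1.147     1.173
  Change    -0.3444    0.5167    0.3444    0.5167
  Equil       3.048    0.9582     1.492     1.689
  solve Keq expr → x = 0.1722; check Q = 1.016

[C]_eq = 1.492 M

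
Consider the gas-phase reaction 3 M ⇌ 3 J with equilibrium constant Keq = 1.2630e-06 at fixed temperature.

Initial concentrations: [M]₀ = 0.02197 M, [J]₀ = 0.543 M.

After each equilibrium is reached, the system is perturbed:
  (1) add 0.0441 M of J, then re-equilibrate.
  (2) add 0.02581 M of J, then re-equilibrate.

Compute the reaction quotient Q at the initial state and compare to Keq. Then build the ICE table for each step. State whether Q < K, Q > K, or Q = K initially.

Q₀ = 1.5098e+04; Q > K (proceeds reverse)

Q₀ = 1.5098e+04 vs Keq = 1.2630e-06 ⇒ Q>K, reverse
Step 1:
                  M         J
  Initial   0.02197     0.543
  Change      0.537    -0.537
  Equil      0.5589  0.006042
  solve Keq expr → x = -0.179; check Q = 1.2630e-06
Then add 0.0441 M of J.
Step 2:
                  M         J
  Initial    0.5589   0.05014
  Change    0.04363  -0.04363
  Equil      0.6026  0.006513
  solve Keq expr → x = -0.01454; check Q = 1.2630e-06
Then add 0.02581 M of J.
Step 3:
                  M         J
  Initial    0.6026   0.03232
  Change    0.02553  -0.02553
  Equil      0.6281  0.006789
  solve Keq expr → x = -0.008511; check Q = 1.2630e-06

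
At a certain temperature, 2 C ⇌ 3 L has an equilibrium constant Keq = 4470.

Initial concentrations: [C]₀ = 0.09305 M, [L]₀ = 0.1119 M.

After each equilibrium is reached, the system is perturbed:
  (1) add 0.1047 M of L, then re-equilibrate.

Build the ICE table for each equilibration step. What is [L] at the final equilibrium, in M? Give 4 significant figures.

[L]_eq = 0.3515 M

Q₀ = 0.1618 vs Keq = 4470 ⇒ Q<K, forward
Step 1:
                  C         L
  init      0.09305    0.1119
  Δ         -0.0912    0.1368
  eq       0.001855    0.2487
  solve Keq expr → x = 0.0456; check Q = 4470
Then add 0.1047 M of L.
Step 2:
                  C         L
  init     0.001855    0.3534
  Δ        0.001262 -0.001893
  eq       0.003117    0.3515
  solve Keq expr → x = -6.3100e-04; check Q = 4470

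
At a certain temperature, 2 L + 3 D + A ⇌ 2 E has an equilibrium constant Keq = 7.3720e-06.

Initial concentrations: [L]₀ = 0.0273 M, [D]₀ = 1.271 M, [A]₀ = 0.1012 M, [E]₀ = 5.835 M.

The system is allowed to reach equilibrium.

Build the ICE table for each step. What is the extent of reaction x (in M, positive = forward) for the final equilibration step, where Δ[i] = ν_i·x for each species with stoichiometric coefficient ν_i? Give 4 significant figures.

Q₀ = 2.1986e+05 vs Keq = 7.3720e-06 ⇒ Q>K, reverse
Step 1:
                    L           D           A           E
  init         0.0273       1.271      0.1012       5.835
  Δ             5.198       7.797       2.599      -5.198
  eq            5.226       9.068         2.7      0.6367
  solve Keq expr → x = -2.599; check Q = 7.3720e-06

x = -2.599 M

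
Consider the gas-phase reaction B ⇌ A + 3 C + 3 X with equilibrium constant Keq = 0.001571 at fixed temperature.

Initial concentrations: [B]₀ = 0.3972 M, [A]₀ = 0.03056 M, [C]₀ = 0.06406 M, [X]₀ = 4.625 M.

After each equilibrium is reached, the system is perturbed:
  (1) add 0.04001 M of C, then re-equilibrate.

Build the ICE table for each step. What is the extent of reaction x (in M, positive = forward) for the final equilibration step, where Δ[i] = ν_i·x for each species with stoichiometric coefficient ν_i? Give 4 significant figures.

x = -0.009996 M

Q₀ = 0.002001 vs Keq = 0.001571 ⇒ Q>K, reverse
Step 1:
                  B         A         C         X
  I          0.3972   0.03056   0.06406     4.625
  C        0.001322 -0.001322 -0.003967 -0.003967
  E          0.3985   0.02924   0.06009     4.621
  solve Keq expr → x = -0.001322; check Q = 0.001571
Then add 0.04001 M of C.
Step 2:
                  B         A         C         X
  I          0.3985   0.02924    0.1001     4.621
  C        0.009996 -0.009996  -0.02999  -0.02999
  E          0.4085   0.01924   0.07011     4.591
  solve Keq expr → x = -0.009996; check Q = 0.001571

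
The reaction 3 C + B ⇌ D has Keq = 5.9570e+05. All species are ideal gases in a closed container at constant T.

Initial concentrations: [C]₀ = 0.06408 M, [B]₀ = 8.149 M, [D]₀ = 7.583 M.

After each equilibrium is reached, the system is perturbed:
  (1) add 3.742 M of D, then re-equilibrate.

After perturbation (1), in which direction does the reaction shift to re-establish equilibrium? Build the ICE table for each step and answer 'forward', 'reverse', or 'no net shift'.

Direction: reverse

Q₀ = 3536 vs Keq = 5.9570e+05 ⇒ Q<K, forward
Step 1:
                  C         B         D
  Initial   0.06408     8.149     7.583
  Change   -0.05246  -0.01749   0.01749
  Equil     0.01162     8.132       7.6
  solve Keq expr → x = 0.01749; check Q = 5.9570e+05
Then add 3.742 M of D.
Step 2:
                  C         B         D
  Initial   0.01162     8.132     11.34
  Change   0.001658 5.5280e-04 -5.5280e-04
  Equil     0.01328     8.132     11.34
  solve Keq expr → x = -5.5280e-04; check Q = 5.9570e+05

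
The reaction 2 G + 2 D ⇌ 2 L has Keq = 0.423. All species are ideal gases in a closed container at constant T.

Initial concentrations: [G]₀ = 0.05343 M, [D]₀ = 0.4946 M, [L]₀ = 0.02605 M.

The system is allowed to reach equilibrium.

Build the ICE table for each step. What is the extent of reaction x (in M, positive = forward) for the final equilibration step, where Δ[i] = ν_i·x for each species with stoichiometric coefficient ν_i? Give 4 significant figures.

x = -0.003257 M

Q₀ = 0.9717 vs Keq = 0.423 ⇒ Q>K, reverse
Step 1:
                  G         D         L
  init      0.05343    0.4946   0.02605
  Δ        0.006513  0.006513 -0.006513
  eq        0.05994    0.5011   0.01954
  solve Keq expr → x = -0.003257; check Q = 0.423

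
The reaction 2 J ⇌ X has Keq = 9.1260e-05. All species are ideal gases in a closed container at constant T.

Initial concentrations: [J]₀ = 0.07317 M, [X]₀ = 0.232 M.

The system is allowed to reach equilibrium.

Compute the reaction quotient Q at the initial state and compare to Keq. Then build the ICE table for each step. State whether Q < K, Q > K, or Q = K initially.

Q₀ = 43.33 vs Keq = 9.1260e-05 ⇒ Q>K, reverse
Step 1:
                  J         X
  I         0.07317     0.232
  C          0.4639    -0.232
  E          0.5371 2.6328e-05
  solve Keq expr → x = -0.232; check Q = 9.1260e-05

Q₀ = 43.33; Q > K (proceeds reverse)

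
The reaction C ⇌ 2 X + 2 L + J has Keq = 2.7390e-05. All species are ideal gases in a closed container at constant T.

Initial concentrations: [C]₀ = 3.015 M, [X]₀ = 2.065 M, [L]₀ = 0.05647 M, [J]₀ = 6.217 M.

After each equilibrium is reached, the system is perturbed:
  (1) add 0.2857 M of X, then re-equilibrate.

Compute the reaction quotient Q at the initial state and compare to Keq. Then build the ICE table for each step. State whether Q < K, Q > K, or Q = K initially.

Q₀ = 0.02804; Q > K (proceeds reverse)

Q₀ = 0.02804 vs Keq = 2.7390e-05 ⇒ Q>K, reverse
Step 1:
                  C         X         L         J
  I           3.015     2.065   0.05647     6.217
  C         0.02732  -0.05464  -0.05464  -0.02732
  E           3.042      2.01  0.001825      6.19
  solve Keq expr → x = -0.02732; check Q = 2.7390e-05
Then add 0.2857 M of X.
Step 2:
                  C         X         L         J
  I           3.042     2.296  0.001825      6.19
  C       1.1345e-04 -2.2690e-04 -2.2690e-04 -1.1345e-04
  E           3.042     2.296  0.001598      6.19
  solve Keq expr → x = -1.1345e-04; check Q = 2.7390e-05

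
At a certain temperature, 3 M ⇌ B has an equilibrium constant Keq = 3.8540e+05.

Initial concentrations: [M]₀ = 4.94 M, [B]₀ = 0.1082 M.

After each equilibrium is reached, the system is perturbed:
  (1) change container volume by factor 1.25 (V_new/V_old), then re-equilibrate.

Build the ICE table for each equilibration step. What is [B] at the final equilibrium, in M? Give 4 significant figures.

Q₀ = 8.9752e-04 vs Keq = 3.8540e+05 ⇒ Q<K, forward
Step 1:
                    M           B
  I              4.94      0.1082
  C            -4.923       1.641
  E           0.01656       1.749
  solve Keq expr → x = 1.641; check Q = 3.8540e+05
Then change container volume by factor 1.25 (V_new/V_old).
Step 2:
                    M           B
  I           0.01325       1.399
  C          0.002122 -7.0733e-04
  E           0.01537       1.399
  solve Keq expr → x = -7.0733e-04; check Q = 3.8540e+05

[B]_eq = 1.399 M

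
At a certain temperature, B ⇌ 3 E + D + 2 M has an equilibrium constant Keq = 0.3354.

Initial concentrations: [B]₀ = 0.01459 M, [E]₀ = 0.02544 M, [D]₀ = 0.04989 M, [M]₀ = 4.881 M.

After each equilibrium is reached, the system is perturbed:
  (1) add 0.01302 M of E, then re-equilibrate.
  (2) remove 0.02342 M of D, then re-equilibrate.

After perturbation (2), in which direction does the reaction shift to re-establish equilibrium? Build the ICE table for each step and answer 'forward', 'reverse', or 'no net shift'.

Direction: forward

Q₀ = 0.001341 vs Keq = 0.3354 ⇒ Q<K, forward
Step 1:
                   B          E          D          M
  Initial    0.01459    0.02544    0.04989      4.881
  Change    -0.01332    0.03996    0.01332    0.02664
  Equil      0.00127     0.0654    0.06321      4.908
  solve Keq expr → x = 0.01332; check Q = 0.3354
Then add 0.01302 M of E.
Step 2:
                   B          E          D          M
  Initial    0.00127    0.07842    0.06321      4.908
  Change  7.1944e-04  -0.002158 -7.1944e-04  -0.001439
  Equil     0.001989    0.07626    0.06249      4.906
  solve Keq expr → x = -7.1944e-04; check Q = 0.3354
Then remove 0.02342 M of D.
Step 3:
                   B          E          D          M
  Initial   0.001989    0.07626    0.03907      4.906
  Change  -6.2869e-04   0.001886 6.2869e-04   0.001257
  Equil      0.00136    0.07815     0.0397      4.907
  solve Keq expr → x = 6.2869e-04; check Q = 0.3354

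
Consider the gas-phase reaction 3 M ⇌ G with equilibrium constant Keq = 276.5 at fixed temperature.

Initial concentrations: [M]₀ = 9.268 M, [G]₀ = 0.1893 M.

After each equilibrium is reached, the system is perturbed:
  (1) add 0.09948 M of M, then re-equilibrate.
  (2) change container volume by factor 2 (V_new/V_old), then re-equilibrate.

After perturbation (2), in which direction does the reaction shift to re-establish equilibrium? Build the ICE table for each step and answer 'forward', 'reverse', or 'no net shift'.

Q₀ = 2.3779e-04 vs Keq = 276.5 ⇒ Q<K, forward
Step 1:
                   M          G
  init         9.268     0.1893
  Δ           -9.042      3.014
  eq          0.2263      3.203
  solve Keq expr → x = 3.014; check Q = 276.5
Then add 0.09948 M of M.
Step 2:
                   M          G
  init        0.3258      3.203
  Δ         -0.09871     0.0329
  eq           0.227      3.236
  solve Keq expr → x = 0.0329; check Q = 276.5
Then change container volume by factor 2 (V_new/V_old).
Step 3:
                   M          G
  init        0.1135      1.618
  Δ          0.06586   -0.02195
  eq          0.1794      1.596
  solve Keq expr → x = -0.02195; check Q = 276.5

Direction: reverse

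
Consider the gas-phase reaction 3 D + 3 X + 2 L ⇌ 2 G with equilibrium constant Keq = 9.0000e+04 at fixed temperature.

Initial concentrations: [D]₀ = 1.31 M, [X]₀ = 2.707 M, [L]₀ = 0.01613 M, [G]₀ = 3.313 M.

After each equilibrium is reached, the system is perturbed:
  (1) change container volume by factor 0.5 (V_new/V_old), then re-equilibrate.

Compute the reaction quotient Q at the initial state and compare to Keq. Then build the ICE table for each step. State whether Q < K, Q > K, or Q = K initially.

Q₀ = 946 vs Keq = 9.0000e+04 ⇒ Q<K, forward
Step 1:
                   D          X          L          G
  init          1.31      2.707    0.01613      3.313
  Δ         -0.02161   -0.02161   -0.01441    0.01441
  eq           1.288      2.685   0.001723      3.327
  solve Keq expr → x = 0.007203; check Q = 9.0000e+04
Then change container volume by factor 0.5 (V_new/V_old).
Step 2:
                   D          X          L          G
  init         2.577      5.371   0.003447      6.655
  Δ        -0.004521  -0.004521  -0.003014   0.003014
  eq           2.572      5.366 4.3274e-04      6.658
  solve Keq expr → x = 0.001507; check Q = 9.0000e+04

Q₀ = 946; Q < K (proceeds forward)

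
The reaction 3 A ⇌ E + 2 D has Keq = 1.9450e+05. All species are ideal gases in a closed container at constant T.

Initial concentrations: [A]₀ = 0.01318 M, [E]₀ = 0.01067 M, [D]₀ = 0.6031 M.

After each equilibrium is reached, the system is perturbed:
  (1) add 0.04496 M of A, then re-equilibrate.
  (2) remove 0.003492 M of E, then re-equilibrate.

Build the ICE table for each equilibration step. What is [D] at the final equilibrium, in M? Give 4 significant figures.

Q₀ = 1695 vs Keq = 1.9450e+05 ⇒ Q<K, forward
Step 1:
                    A           E           D
  I           0.01318     0.01067      0.6031
  C          -0.01018    0.003395    0.006789
  E          0.002996     0.01406      0.6099
  solve Keq expr → x = 0.003395; check Q = 1.9450e+05
Then add 0.04496 M of A.
Step 2:
                    A           E           D
  I           0.04796     0.01406      0.6099
  C          -0.04403     0.01468     0.02936
  E          0.003923     0.02874      0.6392
  solve Keq expr → x = 0.01468; check Q = 1.9450e+05
Then remove 0.003492 M of E.
Step 3:
                    A           E           D
  I          0.003923     0.02525      0.6392
  C       -1.6268e-04  5.4226e-05  1.0845e-04
  E          0.003761      0.0253      0.6394
  solve Keq expr → x = 5.4226e-05; check Q = 1.9450e+05

[D]_eq = 0.6394 M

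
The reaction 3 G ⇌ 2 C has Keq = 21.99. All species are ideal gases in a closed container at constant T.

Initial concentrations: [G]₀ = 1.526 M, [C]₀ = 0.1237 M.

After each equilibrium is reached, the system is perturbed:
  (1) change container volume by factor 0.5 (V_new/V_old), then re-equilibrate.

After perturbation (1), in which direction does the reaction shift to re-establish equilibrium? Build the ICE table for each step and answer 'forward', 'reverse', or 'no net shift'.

Q₀ = 0.004306 vs Keq = 21.99 ⇒ Q<K, forward
Step 1:
                   G          C
  Initial      1.526     0.1237
  Change      -1.189     0.7928
  Equil       0.3368     0.9165
  solve Keq expr → x = 0.3964; check Q = 21.99
Then change container volume by factor 0.5 (V_new/V_old).
Step 2:
                   G          C
  Initial     0.6736      1.833
  Change     -0.1231    0.08208
  Equil       0.5505      1.915
  solve Keq expr → x = 0.04104; check Q = 21.99

Direction: forward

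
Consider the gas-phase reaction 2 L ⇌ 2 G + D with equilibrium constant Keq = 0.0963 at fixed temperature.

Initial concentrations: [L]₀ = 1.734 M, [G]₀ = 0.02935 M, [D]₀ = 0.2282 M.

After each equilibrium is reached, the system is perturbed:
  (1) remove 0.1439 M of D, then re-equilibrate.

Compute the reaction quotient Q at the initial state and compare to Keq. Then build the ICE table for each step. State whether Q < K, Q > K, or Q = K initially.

Q₀ = 6.5378e-05; Q < K (proceeds forward)

Q₀ = 6.5378e-05 vs Keq = 0.0963 ⇒ Q<K, forward
Step 1:
                    L           G           D
  init          1.734     0.02935      0.2282
  Δ           -0.5141      0.5141       0.257
  eq             1.22      0.5434      0.4852
  solve Keq expr → x = 0.257; check Q = 0.0963
Then remove 0.1439 M of D.
Step 2:
                    L           G           D
  init           1.22      0.5434      0.3413
  Δ          -0.05332     0.05332     0.02666
  eq            1.167      0.5968       0.368
  solve Keq expr → x = 0.02666; check Q = 0.0963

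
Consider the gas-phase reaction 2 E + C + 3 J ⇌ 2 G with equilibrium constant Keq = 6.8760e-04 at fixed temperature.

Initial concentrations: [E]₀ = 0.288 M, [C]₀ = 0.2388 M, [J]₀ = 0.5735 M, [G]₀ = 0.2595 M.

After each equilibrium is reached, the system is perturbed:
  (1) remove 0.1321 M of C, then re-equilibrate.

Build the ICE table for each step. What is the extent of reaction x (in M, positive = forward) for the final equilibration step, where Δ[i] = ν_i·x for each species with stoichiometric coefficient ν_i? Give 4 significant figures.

Q₀ = 18.02 vs Keq = 6.8760e-04 ⇒ Q>K, reverse
Step 1:
                    E           C           J           G
  Initial       0.288      0.2388      0.5735      0.2595
  Change       0.2516      0.1258      0.3774     -0.2516
  Equil        0.5396      0.3646      0.9509    0.007921
  solve Keq expr → x = -0.1258; check Q = 6.8760e-04
Then remove 0.1321 M of C.
Step 2:
                    E           C           J           G
  Initial      0.5396      0.2325      0.9509    0.007921
  Change     0.001544  7.7198e-04    0.002316   -0.001544
  Equil        0.5411      0.2333      0.9532    0.006377
  solve Keq expr → x = -7.7198e-04; check Q = 6.8760e-04

x = -7.7198e-04 M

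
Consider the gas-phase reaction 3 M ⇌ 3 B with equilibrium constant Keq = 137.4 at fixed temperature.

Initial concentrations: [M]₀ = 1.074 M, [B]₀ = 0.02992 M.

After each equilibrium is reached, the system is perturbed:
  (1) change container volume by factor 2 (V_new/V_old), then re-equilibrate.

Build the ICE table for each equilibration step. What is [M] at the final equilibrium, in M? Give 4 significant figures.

[M]_eq = 0.0896 M

Q₀ = 2.1621e-05 vs Keq = 137.4 ⇒ Q<K, forward
Step 1:
                   M          B
  I            1.074    0.02992
  C          -0.8948     0.8948
  E           0.1792     0.9247
  solve Keq expr → x = 0.2983; check Q = 137.4
Then change container volume by factor 2 (V_new/V_old).
Step 2:
                   M          B
  I           0.0896     0.4624
  C                0          0
  E           0.0896     0.4624
  solve Keq expr → x = 0; check Q = 137.4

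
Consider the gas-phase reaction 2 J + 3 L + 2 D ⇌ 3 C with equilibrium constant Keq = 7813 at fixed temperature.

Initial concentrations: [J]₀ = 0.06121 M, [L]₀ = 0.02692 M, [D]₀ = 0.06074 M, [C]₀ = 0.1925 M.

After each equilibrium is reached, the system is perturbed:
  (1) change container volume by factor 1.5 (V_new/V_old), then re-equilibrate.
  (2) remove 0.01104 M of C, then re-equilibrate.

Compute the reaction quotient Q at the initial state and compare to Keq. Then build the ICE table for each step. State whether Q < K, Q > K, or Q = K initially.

Q₀ = 2.6453e+07 vs Keq = 7813 ⇒ Q>K, reverse
Step 1:
                  J         L         D         C
  Initial   0.06121   0.02692   0.06074    0.1925
  Change    0.05218   0.07827   0.05218  -0.07827
  Equil      0.1134    0.1052    0.1129    0.1142
  solve Keq expr → x = -0.02609; check Q = 7813
Then change container volume by factor 1.5 (V_new/V_old).
Step 2:
                  J         L         D         C
  Initial   0.07559   0.07012   0.07528   0.07616
  Change   0.009332     0.014  0.009332    -0.014
  Equil     0.08492   0.08412   0.08461   0.06216
  solve Keq expr → x = -0.004666; check Q = 7813
Then remove 0.01104 M of C.
Step 3:
                  J         L         D         C
  Initial   0.08492   0.08412   0.08461   0.05112
  Change  -0.003131 -0.004697 -0.003131  0.004697
  Equil     0.08179   0.07943   0.08148   0.05581
  solve Keq expr → x = 0.001566; check Q = 7813

Q₀ = 2.6453e+07; Q > K (proceeds reverse)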